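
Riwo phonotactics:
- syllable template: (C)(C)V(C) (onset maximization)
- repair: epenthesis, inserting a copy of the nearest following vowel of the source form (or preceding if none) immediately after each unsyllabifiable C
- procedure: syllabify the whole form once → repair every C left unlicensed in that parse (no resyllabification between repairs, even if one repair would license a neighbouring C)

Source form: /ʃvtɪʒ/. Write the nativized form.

Syllabifying with onset maximization leaves /ʃ/ stranded (at most one coda consonant is licensed; onsets may contain at most 2 consonants).
Each unlicensed consonant becomes the onset of a new syllable: /ʃ/ → /ʃɪ/.

ʃɪvtɪʒ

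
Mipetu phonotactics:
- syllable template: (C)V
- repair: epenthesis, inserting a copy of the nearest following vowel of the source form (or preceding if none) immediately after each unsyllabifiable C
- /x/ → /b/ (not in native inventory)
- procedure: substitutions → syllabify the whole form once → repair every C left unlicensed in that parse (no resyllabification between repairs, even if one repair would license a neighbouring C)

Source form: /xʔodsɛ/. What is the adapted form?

Substitution: /x/ → /b/, giving /bʔodsɛ/.
The consonants /b/, /d/ cannot be parsed into a legal (C)V syllable (no codas are permitted; onsets are limited to one consonant).
Each unlicensed consonant becomes the onset of a new syllable: /b/ → /bo/, /d/ → /dɛ/.

boʔodɛsɛ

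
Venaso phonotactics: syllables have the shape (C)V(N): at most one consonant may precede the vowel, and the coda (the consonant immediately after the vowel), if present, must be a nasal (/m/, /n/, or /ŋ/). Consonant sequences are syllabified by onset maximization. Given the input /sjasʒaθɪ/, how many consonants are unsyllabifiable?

2

Under (C)V(N), the unsyllabifiable consonants are /s/, /s/ (only a nasal (/m/, /n/, or /ŋ/) is licensed in coda position; onsets are limited to one consonant).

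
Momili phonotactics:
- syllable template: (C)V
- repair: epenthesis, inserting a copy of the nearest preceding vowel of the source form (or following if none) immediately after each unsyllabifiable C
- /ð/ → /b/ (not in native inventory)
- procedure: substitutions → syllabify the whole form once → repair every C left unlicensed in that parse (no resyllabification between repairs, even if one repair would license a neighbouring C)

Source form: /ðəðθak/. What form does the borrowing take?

bəbəθaka

Substitution: /ð/ → /b/, giving /bəbθak/.
Under (C)V, the unsyllabifiable consonants are /b/, /k/ (no codas are permitted; onsets are limited to one consonant).
Inserting the epenthetic vowel yields /b/ → /bə/, /k/ → /ka/.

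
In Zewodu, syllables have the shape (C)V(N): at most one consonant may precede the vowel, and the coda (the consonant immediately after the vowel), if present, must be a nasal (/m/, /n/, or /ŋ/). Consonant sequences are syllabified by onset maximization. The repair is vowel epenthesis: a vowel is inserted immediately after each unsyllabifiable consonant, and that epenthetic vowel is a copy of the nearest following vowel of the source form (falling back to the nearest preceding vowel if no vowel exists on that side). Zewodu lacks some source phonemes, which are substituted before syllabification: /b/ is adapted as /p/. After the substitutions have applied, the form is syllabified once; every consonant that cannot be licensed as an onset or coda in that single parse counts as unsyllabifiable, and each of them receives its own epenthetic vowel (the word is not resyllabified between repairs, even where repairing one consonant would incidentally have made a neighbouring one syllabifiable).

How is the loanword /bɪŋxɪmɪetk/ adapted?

pɪŋxɪmɪeteke

Substitution: /b/ → /p/, giving /pɪŋxɪmɪetk/.
Under (C)V(N), the unsyllabifiable consonants are /t/, /k/ (only a nasal (/m/, /n/, or /ŋ/) is licensed in coda position; onsets are limited to one consonant).
Epenthesis after each stranded consonant: /t/ → /te/, /k/ → /ke/.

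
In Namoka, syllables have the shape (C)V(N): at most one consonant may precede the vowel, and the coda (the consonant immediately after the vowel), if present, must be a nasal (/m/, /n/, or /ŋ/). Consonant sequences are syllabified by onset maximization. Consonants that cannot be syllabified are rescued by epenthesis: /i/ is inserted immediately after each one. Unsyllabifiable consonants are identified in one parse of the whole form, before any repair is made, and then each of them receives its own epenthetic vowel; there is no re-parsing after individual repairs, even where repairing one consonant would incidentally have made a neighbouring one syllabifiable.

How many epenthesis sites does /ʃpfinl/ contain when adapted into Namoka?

The unsyllabifiable consonants are /ʃ/, /p/, /l/; each receives one epenthetic vowel.

3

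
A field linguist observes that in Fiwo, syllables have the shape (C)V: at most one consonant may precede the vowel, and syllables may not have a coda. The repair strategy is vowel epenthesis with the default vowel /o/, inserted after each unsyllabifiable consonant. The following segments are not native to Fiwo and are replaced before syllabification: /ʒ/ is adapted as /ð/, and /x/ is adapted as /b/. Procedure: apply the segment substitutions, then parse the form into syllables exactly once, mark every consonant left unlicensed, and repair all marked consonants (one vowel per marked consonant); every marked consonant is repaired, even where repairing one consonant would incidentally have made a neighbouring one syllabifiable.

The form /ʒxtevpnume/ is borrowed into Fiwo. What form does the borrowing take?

ðobotevoponume

Substitution: /ʒ/ → /ð/, /x/ → /b/, giving /ðbtevpnume/.
Syllabifying with onset maximization leaves /ð/, /b/, /v/, /p/ stranded (no codas are permitted; onsets are limited to one consonant).
Inserting the epenthetic vowel yields /ð/ → /ðo/, /b/ → /bo/, /v/ → /vo/, /p/ → /po/.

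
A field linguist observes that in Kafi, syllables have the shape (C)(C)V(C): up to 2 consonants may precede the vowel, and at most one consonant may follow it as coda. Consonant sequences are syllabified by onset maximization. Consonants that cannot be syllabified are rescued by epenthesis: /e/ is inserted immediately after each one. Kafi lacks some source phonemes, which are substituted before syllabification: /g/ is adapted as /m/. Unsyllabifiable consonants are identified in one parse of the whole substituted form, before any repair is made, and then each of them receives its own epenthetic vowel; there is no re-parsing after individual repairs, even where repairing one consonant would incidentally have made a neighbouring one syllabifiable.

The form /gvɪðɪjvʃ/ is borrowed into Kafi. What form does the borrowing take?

mvɪðɪjveʃe

Substitution: /g/ → /m/, giving /mvɪðɪjvʃ/.
Syllabifying with onset maximization leaves /v/, /ʃ/ stranded (at most one coda consonant is licensed; onsets may contain at most 2 consonants).
Epenthesis after each stranded consonant: /v/ → /ve/, /ʃ/ → /ʃe/.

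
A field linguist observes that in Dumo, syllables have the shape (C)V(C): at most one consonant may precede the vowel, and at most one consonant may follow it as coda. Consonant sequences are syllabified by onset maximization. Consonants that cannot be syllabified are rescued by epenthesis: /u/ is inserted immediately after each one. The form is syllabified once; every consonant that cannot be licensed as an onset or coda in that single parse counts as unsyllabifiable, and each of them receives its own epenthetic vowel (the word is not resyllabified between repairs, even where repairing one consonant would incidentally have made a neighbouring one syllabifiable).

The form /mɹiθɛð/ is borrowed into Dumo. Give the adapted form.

Under (C)V(C), the unsyllabifiable consonants are /m/ (at most one coda consonant is licensed; onsets are limited to one consonant).
Each unlicensed consonant becomes the onset of a new syllable: /m/ → /mu/.

muɹiθɛð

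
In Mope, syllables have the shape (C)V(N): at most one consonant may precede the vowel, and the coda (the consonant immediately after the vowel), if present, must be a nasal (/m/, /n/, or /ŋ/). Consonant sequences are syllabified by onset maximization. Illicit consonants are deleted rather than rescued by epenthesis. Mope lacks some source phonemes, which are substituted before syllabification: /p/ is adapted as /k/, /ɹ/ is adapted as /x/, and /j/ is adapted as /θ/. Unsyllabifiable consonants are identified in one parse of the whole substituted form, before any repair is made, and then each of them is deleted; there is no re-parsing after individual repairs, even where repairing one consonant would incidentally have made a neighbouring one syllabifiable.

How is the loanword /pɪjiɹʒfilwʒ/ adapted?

Substitution: /p/ → /k/, /j/ → /θ/, /ɹ/ → /x/, giving /kɪθixʒfilwʒ/.
Under (C)V(N), the unsyllabifiable consonants are /x/, /ʒ/, /l/, /w/, /ʒ/ (only a nasal (/m/, /n/, or /ŋ/) is licensed in coda position; onsets are limited to one consonant).
Deletion applies to /x/, /ʒ/, /l/, /w/, /ʒ/.

kɪθifi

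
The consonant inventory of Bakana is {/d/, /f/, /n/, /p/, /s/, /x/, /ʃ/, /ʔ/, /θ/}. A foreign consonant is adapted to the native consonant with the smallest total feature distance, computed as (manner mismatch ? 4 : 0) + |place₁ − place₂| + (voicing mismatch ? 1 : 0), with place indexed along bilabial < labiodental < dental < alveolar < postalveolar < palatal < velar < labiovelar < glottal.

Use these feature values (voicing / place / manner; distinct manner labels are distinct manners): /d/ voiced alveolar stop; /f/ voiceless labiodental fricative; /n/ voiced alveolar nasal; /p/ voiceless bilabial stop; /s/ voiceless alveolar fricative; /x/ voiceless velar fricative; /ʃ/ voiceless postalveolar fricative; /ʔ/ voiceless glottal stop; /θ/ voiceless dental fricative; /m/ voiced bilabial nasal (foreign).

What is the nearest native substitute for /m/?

n

/n/ is closest: same manner (nasal), place distance 3 (bilabial→alveolar), same voicing; total 3. Next closest is /p/ at distance 5.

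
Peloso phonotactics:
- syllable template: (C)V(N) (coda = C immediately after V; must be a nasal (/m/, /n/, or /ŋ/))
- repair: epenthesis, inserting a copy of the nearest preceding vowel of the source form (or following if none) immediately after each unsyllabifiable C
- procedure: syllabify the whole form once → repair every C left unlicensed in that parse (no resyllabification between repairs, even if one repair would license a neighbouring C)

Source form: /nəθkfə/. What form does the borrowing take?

Under (C)V(N), the unsyllabifiable consonants are /θ/, /k/ (only a nasal (/m/, /n/, or /ŋ/) is licensed in coda position; onsets are limited to one consonant).
Epenthesis after each stranded consonant: /θ/ → /θə/, /k/ → /kə/.

nəθəkəfə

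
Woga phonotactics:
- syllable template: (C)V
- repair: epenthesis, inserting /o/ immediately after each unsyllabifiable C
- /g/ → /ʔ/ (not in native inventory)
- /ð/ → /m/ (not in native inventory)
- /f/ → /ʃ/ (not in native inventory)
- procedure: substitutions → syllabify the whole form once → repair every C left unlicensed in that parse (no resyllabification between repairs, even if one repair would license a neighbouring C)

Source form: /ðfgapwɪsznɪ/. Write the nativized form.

Substitution: /ð/ → /m/, /f/ → /ʃ/, /g/ → /ʔ/, giving /mʃʔapwɪsznɪ/.
The consonants /m/, /ʃ/, /p/, /s/, /z/ cannot be parsed into a legal (C)V syllable (no codas are permitted; onsets are limited to one consonant).
Epenthesis after each stranded consonant: /m/ → /mo/, /ʃ/ → /ʃo/, /p/ → /po/, /s/ → /so/, /z/ → /zo/.

moʃoʔapowɪsozonɪ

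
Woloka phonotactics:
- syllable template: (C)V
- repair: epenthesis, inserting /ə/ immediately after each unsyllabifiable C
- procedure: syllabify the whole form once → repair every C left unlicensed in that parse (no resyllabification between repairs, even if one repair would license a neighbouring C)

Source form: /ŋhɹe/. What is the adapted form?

The consonants /ŋ/, /h/ cannot be parsed into a legal (C)V syllable (no codas are permitted; onsets are limited to one consonant).
Each unlicensed consonant becomes the onset of a new syllable: /ŋ/ → /ŋə/, /h/ → /hə/.

ŋəhəɹe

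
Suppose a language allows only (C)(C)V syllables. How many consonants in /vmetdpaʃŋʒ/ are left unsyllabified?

4

The consonants /t/, /ʃ/, /ŋ/, /ʒ/ cannot be parsed into a legal (C)(C)V syllable (no codas are permitted; onsets may contain at most 2 consonants).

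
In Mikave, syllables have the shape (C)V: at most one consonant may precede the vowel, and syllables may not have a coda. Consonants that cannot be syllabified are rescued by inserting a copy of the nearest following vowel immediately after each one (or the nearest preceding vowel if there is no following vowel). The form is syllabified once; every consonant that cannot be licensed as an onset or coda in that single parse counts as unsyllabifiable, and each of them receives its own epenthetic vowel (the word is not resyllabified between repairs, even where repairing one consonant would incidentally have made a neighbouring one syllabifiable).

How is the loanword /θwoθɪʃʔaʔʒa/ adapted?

θowoθɪʃaʔaʔaʒa

Under (C)V, the unsyllabifiable consonants are /θ/, /ʃ/, /ʔ/ (no codas are permitted; onsets are limited to one consonant).
Epenthesis after each stranded consonant: /θ/ → /θo/, /ʃ/ → /ʃa/, /ʔ/ → /ʔa/.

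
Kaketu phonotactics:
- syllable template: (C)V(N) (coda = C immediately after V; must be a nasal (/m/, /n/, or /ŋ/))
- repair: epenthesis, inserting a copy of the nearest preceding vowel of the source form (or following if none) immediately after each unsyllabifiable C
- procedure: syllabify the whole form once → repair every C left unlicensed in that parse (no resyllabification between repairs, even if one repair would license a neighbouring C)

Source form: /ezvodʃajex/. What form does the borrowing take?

ezevodoʃajexe

Under (C)V(N), the unsyllabifiable consonants are /z/, /d/, /x/ (only a nasal (/m/, /n/, or /ŋ/) is licensed in coda position; onsets are limited to one consonant).
Each unlicensed consonant becomes the onset of a new syllable: /z/ → /ze/, /d/ → /do/, /x/ → /xe/.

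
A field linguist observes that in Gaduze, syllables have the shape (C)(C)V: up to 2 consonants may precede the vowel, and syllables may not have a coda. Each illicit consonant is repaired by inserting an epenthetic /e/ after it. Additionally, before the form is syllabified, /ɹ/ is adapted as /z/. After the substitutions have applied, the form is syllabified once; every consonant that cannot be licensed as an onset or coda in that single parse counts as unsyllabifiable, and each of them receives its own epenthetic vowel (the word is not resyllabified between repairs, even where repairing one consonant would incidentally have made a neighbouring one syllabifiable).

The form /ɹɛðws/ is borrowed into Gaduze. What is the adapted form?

Substitution: /ɹ/ → /z/, giving /zɛðws/.
The consonants /ð/, /w/, /s/ cannot be parsed into a legal (C)(C)V syllable (no codas are permitted; onsets may contain at most 2 consonants).
Each unlicensed consonant becomes the onset of a new syllable: /ð/ → /ðe/, /w/ → /we/, /s/ → /se/.

zɛðewese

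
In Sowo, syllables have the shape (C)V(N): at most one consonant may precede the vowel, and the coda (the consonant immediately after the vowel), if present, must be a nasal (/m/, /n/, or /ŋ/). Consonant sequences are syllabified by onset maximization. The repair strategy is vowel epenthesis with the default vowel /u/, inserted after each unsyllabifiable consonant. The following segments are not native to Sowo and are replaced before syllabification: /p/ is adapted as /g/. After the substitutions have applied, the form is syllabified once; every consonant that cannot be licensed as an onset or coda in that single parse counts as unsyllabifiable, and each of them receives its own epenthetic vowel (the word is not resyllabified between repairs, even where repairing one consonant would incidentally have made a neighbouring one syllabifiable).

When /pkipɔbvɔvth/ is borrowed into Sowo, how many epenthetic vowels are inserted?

After substitution the input is /gkigɔbvɔvth/.
The unsyllabifiable consonants are /g/, /b/, /v/, /t/, /h/; each receives one epenthetic vowel.

5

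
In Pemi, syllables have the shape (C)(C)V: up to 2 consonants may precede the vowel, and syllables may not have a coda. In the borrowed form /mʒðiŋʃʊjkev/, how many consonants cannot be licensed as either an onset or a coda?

The consonants /m/, /v/ cannot be parsed into a legal (C)(C)V syllable (no codas are permitted; onsets may contain at most 2 consonants).

2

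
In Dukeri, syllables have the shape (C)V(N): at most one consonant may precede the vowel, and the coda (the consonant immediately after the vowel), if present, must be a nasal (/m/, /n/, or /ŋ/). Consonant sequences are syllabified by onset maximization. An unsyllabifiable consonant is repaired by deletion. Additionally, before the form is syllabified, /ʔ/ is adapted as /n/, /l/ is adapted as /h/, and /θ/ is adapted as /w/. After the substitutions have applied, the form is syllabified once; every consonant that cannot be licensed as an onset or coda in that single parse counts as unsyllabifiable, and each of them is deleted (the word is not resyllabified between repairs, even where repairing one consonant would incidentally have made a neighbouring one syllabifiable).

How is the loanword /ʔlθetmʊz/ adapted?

wemʊ

Substitution: /ʔ/ → /n/, /l/ → /h/, /θ/ → /w/, giving /nhwetmʊz/.
Syllabifying with onset maximization leaves /n/, /h/, /t/, /z/ stranded (only a nasal (/m/, /n/, or /ŋ/) is licensed in coda position; onsets are limited to one consonant).
Each unlicensed consonant is deleted: /n/, /h/, /t/, /z/.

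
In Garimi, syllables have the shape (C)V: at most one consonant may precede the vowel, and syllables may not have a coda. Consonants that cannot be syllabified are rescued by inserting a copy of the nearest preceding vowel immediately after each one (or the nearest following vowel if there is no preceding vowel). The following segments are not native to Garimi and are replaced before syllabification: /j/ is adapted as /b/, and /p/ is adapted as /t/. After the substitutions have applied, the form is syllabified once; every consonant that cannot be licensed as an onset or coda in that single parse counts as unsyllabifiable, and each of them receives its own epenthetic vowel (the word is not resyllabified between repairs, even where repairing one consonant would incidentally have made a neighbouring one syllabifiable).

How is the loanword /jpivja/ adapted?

bitiviba

Substitution: /j/ → /b/, /p/ → /t/, giving /btivba/.
The consonants /b/, /v/ cannot be parsed into a legal (C)V syllable (no codas are permitted; onsets are limited to one consonant).
Each unlicensed consonant becomes the onset of a new syllable: /b/ → /bi/, /v/ → /vi/.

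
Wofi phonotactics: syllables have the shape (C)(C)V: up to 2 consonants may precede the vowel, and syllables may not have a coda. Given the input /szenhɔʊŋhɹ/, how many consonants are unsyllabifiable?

The consonants /ŋ/, /h/, /ɹ/ cannot be parsed into a legal (C)(C)V syllable (no codas are permitted; onsets may contain at most 2 consonants).

3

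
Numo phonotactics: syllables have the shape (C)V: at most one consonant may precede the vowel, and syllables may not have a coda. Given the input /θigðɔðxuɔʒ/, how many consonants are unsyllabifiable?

3

Under (C)V, the unsyllabifiable consonants are /g/, /ð/, /ʒ/ (no codas are permitted; onsets are limited to one consonant).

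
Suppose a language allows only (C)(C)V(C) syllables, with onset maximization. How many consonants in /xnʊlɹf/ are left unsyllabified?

2

Syllabifying with onset maximization leaves /ɹ/, /f/ stranded (at most one coda consonant is licensed; onsets may contain at most 2 consonants).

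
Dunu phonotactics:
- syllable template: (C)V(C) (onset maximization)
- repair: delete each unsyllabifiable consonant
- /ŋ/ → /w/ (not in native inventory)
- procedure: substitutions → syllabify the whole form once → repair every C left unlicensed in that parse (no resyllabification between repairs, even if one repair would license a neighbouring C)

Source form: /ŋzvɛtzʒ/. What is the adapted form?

Substitution: /ŋ/ → /w/, giving /wzvɛtzʒ/.
Under (C)V(C), the unsyllabifiable consonants are /w/, /z/, /z/, /ʒ/ (at most one coda consonant is licensed; onsets are limited to one consonant).
Each unlicensed consonant is deleted: /w/, /z/, /z/, /ʒ/.

vɛt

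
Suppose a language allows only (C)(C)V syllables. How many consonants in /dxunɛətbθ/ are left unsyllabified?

3

Under (C)(C)V, the unsyllabifiable consonants are /t/, /b/, /θ/ (no codas are permitted; onsets may contain at most 2 consonants).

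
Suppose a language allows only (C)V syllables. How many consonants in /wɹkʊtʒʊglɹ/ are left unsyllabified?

Under (C)V, the unsyllabifiable consonants are /w/, /ɹ/, /t/, /g/, /l/, /ɹ/ (no codas are permitted; onsets are limited to one consonant).

6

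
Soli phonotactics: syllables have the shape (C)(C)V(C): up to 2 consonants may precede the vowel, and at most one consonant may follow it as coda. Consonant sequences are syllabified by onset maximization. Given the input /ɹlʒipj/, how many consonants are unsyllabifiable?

2

The consonants /ɹ/, /j/ cannot be parsed into a legal (C)(C)V(C) syllable (at most one coda consonant is licensed; onsets may contain at most 2 consonants).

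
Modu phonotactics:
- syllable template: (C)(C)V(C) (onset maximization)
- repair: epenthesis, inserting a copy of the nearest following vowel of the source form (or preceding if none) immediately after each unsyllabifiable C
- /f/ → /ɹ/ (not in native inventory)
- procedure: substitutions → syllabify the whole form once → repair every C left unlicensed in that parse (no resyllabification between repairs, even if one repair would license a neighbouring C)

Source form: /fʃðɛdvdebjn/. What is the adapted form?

ɹɛʃðɛdvdebjene

Substitution: /f/ → /ɹ/, giving /ɹʃðɛdvdebjn/.
Under (C)(C)V(C), the unsyllabifiable consonants are /ɹ/, /j/, /n/ (at most one coda consonant is licensed; onsets may contain at most 2 consonants).
Epenthesis after each stranded consonant: /ɹ/ → /ɹɛ/, /j/ → /je/, /n/ → /ne/.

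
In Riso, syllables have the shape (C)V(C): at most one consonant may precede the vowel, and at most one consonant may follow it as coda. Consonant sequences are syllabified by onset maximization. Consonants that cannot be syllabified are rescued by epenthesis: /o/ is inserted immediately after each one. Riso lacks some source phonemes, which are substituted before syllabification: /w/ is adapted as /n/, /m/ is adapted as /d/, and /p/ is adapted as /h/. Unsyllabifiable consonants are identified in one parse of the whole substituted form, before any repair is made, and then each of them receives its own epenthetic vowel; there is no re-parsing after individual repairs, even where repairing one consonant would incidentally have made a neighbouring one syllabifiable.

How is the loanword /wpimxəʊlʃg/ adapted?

nohidxəʊlʃogo

Substitution: /w/ → /n/, /p/ → /h/, /m/ → /d/, giving /nhidxəʊlʃg/.
Under (C)V(C), the unsyllabifiable consonants are /n/, /ʃ/, /g/ (at most one coda consonant is licensed; onsets are limited to one consonant).
Inserting the epenthetic vowel yields /n/ → /no/, /ʃ/ → /ʃo/, /g/ → /go/.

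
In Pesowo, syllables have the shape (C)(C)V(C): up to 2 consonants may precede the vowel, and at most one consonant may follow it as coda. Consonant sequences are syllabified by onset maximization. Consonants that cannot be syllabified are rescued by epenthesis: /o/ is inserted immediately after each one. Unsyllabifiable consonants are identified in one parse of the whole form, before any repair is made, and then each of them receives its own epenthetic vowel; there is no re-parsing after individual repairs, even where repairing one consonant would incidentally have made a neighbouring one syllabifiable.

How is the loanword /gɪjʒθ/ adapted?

Under (C)(C)V(C), the unsyllabifiable consonants are /ʒ/, /θ/ (at most one coda consonant is licensed; onsets may contain at most 2 consonants).
Epenthesis after each stranded consonant: /ʒ/ → /ʒo/, /θ/ → /θo/.

gɪjʒoθo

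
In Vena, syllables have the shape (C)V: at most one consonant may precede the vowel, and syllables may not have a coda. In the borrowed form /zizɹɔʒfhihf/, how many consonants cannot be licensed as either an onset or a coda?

5

The consonants /z/, /ʒ/, /f/, /h/, /f/ cannot be parsed into a legal (C)V syllable (no codas are permitted; onsets are limited to one consonant).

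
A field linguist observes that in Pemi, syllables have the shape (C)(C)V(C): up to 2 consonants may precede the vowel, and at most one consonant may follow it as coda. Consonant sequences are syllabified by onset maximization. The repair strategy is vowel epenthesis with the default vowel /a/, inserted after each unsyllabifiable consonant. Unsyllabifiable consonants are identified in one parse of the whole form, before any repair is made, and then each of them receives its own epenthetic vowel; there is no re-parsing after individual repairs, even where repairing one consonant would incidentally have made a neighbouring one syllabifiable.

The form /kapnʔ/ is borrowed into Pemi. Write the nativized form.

The consonants /n/, /ʔ/ cannot be parsed into a legal (C)(C)V(C) syllable (at most one coda consonant is licensed; onsets may contain at most 2 consonants).
Each unlicensed consonant becomes the onset of a new syllable: /n/ → /na/, /ʔ/ → /ʔa/.

kapnaʔa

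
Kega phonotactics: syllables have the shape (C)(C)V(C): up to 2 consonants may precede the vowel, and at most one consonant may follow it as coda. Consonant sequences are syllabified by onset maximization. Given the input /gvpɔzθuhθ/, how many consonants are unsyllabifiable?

2

Under (C)(C)V(C), the unsyllabifiable consonants are /g/, /θ/ (at most one coda consonant is licensed; onsets may contain at most 2 consonants).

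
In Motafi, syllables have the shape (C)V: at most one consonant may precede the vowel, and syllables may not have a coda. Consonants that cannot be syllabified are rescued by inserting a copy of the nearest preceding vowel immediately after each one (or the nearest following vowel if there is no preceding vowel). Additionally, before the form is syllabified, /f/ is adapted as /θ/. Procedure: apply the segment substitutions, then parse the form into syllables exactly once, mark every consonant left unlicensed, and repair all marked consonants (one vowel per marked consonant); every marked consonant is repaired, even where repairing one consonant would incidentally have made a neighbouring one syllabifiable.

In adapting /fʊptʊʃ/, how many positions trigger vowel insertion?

2

After substitution the input is /θʊptʊʃ/.
The unsyllabifiable consonants are /p/, /ʃ/; each receives one epenthetic vowel.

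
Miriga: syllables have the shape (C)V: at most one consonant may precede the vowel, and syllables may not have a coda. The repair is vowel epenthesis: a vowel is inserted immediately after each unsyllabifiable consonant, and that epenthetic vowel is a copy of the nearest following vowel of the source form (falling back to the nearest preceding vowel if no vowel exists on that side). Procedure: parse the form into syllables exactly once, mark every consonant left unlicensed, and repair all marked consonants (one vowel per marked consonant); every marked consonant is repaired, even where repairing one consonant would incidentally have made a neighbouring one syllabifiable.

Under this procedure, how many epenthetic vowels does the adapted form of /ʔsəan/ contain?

The unsyllabifiable consonants are /ʔ/, /n/; each receives one epenthetic vowel.

2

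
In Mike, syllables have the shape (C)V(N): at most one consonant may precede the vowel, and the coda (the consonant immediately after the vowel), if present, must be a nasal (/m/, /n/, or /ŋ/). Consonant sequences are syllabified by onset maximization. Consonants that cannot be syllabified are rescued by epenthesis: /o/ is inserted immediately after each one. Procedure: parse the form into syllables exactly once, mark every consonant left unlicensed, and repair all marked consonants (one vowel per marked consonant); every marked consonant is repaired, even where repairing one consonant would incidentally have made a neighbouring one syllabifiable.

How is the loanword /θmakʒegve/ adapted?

θomakoʒegove

The consonants /θ/, /k/, /g/ cannot be parsed into a legal (C)V(N) syllable (only a nasal (/m/, /n/, or /ŋ/) is licensed in coda position; onsets are limited to one consonant).
Epenthesis after each stranded consonant: /θ/ → /θo/, /k/ → /ko/, /g/ → /go/.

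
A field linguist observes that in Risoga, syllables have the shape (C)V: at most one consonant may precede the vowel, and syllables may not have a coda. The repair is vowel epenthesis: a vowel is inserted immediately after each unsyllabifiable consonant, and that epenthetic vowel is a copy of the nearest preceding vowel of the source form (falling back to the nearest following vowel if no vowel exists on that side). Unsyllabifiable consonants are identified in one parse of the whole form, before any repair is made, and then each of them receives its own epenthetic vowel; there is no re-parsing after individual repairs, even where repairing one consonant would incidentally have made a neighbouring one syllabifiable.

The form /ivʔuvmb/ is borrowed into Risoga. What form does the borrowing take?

The consonants /v/, /v/, /m/, /b/ cannot be parsed into a legal (C)V syllable (no codas are permitted; onsets are limited to one consonant).
Each unlicensed consonant becomes the onset of a new syllable: /v/ → /vi/, /v/ → /vu/, /m/ → /mu/, /b/ → /bu/.

iviʔuvumubu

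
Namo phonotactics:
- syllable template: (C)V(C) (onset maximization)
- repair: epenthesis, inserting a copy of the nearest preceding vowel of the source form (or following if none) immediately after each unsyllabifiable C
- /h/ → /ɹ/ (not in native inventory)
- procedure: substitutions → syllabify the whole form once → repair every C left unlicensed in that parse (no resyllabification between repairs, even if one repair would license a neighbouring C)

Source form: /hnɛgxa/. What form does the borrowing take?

Substitution: /h/ → /ɹ/, giving /ɹnɛgxa/.
Syllabifying with onset maximization leaves /ɹ/ stranded (at most one coda consonant is licensed; onsets are limited to one consonant).
Epenthesis after each stranded consonant: /ɹ/ → /ɹɛ/.

ɹɛnɛgxa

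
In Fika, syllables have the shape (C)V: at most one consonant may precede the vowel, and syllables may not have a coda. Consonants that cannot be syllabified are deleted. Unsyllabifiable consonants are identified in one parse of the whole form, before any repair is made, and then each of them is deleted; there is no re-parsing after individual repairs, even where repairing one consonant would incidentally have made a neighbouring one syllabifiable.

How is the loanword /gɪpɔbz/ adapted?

gɪpɔ

The consonants /b/, /z/ cannot be parsed into a legal (C)V syllable (no codas are permitted; onsets are limited to one consonant).
Deleting the stranded consonants removes /b/, /z/.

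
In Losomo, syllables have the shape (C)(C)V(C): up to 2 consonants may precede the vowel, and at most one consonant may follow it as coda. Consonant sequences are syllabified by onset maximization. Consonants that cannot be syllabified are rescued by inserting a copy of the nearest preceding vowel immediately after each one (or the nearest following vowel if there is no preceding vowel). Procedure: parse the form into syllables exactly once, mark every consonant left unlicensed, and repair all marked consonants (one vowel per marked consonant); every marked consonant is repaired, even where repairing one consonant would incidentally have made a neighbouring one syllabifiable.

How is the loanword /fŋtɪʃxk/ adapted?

fɪŋtɪʃxɪkɪ

Under (C)(C)V(C), the unsyllabifiable consonants are /f/, /x/, /k/ (at most one coda consonant is licensed; onsets may contain at most 2 consonants).
Epenthesis after each stranded consonant: /f/ → /fɪ/, /x/ → /xɪ/, /k/ → /kɪ/.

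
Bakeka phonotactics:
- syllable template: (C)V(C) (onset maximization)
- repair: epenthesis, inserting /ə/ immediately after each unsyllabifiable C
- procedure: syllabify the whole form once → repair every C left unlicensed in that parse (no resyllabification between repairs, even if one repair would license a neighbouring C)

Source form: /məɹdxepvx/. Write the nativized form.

məɹdəxepvəxə

Syllabifying with onset maximization leaves /d/, /v/, /x/ stranded (at most one coda consonant is licensed; onsets are limited to one consonant).
Inserting the epenthetic vowel yields /d/ → /də/, /v/ → /və/, /x/ → /xə/.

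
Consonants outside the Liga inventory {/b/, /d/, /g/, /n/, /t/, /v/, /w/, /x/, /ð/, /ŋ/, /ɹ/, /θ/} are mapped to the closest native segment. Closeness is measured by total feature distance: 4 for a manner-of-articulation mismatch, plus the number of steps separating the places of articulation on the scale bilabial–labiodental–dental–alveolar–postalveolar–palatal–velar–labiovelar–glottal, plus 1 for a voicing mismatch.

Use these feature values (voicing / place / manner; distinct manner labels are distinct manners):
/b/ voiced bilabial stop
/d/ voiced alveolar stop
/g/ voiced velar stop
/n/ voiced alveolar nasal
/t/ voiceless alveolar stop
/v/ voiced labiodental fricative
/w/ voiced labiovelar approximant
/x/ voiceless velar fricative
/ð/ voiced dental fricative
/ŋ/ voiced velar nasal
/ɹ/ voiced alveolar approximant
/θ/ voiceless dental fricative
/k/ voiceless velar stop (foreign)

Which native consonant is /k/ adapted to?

g

/g/ is closest: same manner (stop), place distance 0 (velar→velar), voicing differs (+1); total 1. Next closest is /t/ at distance 3.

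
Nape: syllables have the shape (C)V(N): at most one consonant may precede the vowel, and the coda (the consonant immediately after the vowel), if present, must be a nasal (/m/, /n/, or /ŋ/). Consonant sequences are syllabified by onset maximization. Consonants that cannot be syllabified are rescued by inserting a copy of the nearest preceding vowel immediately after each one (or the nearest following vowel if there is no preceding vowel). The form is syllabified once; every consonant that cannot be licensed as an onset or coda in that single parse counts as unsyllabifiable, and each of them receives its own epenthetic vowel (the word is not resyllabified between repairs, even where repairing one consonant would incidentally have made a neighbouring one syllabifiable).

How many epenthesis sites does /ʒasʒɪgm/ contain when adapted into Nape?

3

The unsyllabifiable consonants are /s/, /g/, /m/; each receives one epenthetic vowel.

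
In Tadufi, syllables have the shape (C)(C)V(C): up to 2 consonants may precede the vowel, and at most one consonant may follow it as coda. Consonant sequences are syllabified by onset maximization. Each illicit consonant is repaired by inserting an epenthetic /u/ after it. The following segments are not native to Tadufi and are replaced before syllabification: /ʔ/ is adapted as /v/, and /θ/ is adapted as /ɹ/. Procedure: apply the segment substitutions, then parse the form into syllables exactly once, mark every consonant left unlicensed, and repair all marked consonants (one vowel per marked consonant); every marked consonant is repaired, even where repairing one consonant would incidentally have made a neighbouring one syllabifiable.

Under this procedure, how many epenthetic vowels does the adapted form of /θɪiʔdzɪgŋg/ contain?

After substitution the input is /ɹɪivdzɪgŋg/.
The unsyllabifiable consonants are /ŋ/, /g/; each receives one epenthetic vowel.

2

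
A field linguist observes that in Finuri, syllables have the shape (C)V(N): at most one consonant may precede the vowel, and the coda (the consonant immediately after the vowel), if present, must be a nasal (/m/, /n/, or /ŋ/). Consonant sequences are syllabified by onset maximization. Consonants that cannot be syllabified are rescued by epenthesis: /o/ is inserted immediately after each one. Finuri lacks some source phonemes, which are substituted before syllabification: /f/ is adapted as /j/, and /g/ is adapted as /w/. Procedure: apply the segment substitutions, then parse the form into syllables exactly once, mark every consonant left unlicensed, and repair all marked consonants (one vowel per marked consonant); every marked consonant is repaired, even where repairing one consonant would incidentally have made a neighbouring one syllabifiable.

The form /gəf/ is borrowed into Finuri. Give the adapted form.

wəjo

Substitution: /g/ → /w/, /f/ → /j/, giving /wəj/.
Syllabifying with onset maximization leaves /j/ stranded (only a nasal (/m/, /n/, or /ŋ/) is licensed in coda position; onsets are limited to one consonant).
Epenthesis after each stranded consonant: /j/ → /jo/.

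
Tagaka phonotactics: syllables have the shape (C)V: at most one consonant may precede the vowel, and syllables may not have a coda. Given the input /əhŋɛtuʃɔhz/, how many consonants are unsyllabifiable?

Syllabifying with onset maximization leaves /h/, /h/, /z/ stranded (no codas are permitted; onsets are limited to one consonant).

3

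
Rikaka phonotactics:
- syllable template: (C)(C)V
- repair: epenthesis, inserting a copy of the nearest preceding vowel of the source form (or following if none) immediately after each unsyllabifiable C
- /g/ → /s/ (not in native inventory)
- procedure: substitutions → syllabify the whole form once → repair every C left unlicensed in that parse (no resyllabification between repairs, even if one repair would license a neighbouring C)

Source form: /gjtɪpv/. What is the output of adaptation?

Substitution: /g/ → /s/, giving /sjtɪpv/.
Syllabifying with onset maximization leaves /s/, /p/, /v/ stranded (no codas are permitted; onsets may contain at most 2 consonants).
Each unlicensed consonant becomes the onset of a new syllable: /s/ → /sɪ/, /p/ → /pɪ/, /v/ → /vɪ/.

sɪjtɪpɪvɪ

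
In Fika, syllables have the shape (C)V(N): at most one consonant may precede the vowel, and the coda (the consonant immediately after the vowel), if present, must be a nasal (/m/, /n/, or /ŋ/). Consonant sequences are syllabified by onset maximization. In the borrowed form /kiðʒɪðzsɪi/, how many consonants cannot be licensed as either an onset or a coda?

3

Under (C)V(N), the unsyllabifiable consonants are /ð/, /ð/, /z/ (only a nasal (/m/, /n/, or /ŋ/) is licensed in coda position; onsets are limited to one consonant).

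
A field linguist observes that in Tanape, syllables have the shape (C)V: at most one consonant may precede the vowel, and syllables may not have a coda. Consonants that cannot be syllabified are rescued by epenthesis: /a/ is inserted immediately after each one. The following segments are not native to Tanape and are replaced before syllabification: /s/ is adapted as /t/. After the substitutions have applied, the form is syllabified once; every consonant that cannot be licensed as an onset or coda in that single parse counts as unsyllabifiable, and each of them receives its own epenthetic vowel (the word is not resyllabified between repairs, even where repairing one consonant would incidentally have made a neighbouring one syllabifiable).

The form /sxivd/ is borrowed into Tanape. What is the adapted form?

Substitution: /s/ → /t/, giving /txivd/.
Under (C)V, the unsyllabifiable consonants are /t/, /v/, /d/ (no codas are permitted; onsets are limited to one consonant).
Inserting the epenthetic vowel yields /t/ → /ta/, /v/ → /va/, /d/ → /da/.

taxivada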